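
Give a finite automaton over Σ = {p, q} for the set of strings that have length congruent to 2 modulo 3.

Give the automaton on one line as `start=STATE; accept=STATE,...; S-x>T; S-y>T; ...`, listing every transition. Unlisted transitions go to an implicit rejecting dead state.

Only the length mod 3 matters, so use a 3-cycle: from any state, every input symbol moves to the next state, wrapping C back to A. Mark C accepting.
       p  q 
>  A   B  B 
   B   C  C 
 * C   A  A 
(> = start, * = accepting)

start=A; accept=C; A-p>B; A-q>B; B-p>C; B-q>C; C-p>A; C-q>A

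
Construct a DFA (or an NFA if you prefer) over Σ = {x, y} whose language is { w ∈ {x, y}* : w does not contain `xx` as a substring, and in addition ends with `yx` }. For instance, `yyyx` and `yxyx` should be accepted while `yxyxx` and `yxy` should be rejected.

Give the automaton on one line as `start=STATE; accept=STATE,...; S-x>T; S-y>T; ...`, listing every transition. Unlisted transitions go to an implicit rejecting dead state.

start=q0; accept=q4; q0-x>q1; q0-y>q2; q1-x>q3; q1-y>q2; q2-x>q4; q2-y>q2; q3-x>q3; q3-y>q5; q4-x>q3; q4-y>q2; q5-x>q6; q5-y>q5; q6-x>q3; q6-y>q5

Run two small machines in parallel and take their product. The first has 3 states tracking partial matches of the forbidden pattern `xx`; the second has 3 states tracking how much of the suffix `yx` has currently been matched. A product state is a pair (one from each), accepting exactly when both do.
A 7-state machine:
        x   y  
>  q0   q1  q2 
   q1   q3  q2 
   q2   q4  q2 
   q3   q3  q5 
 * q4   q3  q2 
   q5   q6  q5 
   q6   q3  q5 
(> = start, * = accepting)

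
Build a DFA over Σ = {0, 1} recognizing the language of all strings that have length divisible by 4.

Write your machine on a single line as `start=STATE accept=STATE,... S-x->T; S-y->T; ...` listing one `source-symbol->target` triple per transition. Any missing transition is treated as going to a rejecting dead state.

start=q0; accept=q0; q0-0->q1; q0-1->q1; q1-0->q2; q1-1->q2; q2-0->q3; q2-1->q3; q3-0->q0; q3-1->q0

Count input length modulo 4: every symbol advances one step around the cycle q0 → q1 → q2 → q3 → q0. Accept at q0.
        0   1  
>* q0   q1  q1 
   q1   q2  q2 
   q2   q3  q3 
   q3   q0  q0 
(> = start, * = accepting)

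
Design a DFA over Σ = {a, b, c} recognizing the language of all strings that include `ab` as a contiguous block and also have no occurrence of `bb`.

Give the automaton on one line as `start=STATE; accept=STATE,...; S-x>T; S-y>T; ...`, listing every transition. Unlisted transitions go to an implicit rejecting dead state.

Handle the two conditions separately and then intersect. One (3 states) tracks whether and how much of `ab` has been seen; the other (3 states) tracks partial matches of the forbidden pattern `bb`. Each combined state is a pair, one component from each; accept when both components accept. Equivalent product states are then merged.
With 6 states:
        a   b   c  
>  q0   q1  q2  q0 
   q1   q1  q3  q0 
   q2   q1  q4  q0 
 * q3   q5  q4  q5 
   q4   q4  q4  q4 
 * q5   q5  q3  q5 
(> = start, * = accepting)

start=q0; accept=q3,q5; q0-a>q1; q0-b>q2; q0-c>q0; q1-a>q1; q1-b>q3; q1-c>q0; q2-a>q1; q2-b>q4; q2-c>q0; q3-a>q5; q3-b>q4; q3-c>q5; q4-a>q4; q4-b>q4; q4-c>q4; q5-a>q5; q5-b>q3; q5-c>q5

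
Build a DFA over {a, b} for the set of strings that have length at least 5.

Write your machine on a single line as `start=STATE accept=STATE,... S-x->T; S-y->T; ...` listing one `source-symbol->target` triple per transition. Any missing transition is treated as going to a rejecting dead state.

Count input length up to 6: every symbol moves from q0 toward q6, which means 'more than 5' and absorbs. Accept from {q5, q6}.
A 7-state machine:
        a   b  
>  q0   q1  q1 
   q1   q2  q2 
   q2   q3  q3 
   q3   q4  q4 
   q4   q5  q5 
 * q5   q6  q6 
 * q6   q6  q6 
(> = start, * = accepting)

start=q0; accept=q5,q6; q0-a->q1; q0-b->q1; q1-a->q2; q1-b->q2; q2-a->q3; q2-b->q3; q3-a->q4; q3-b->q4; q4-a->q5; q4-b->q5; q5-a->q6; q5-b->q6; q6-a->q6; q6-b->q6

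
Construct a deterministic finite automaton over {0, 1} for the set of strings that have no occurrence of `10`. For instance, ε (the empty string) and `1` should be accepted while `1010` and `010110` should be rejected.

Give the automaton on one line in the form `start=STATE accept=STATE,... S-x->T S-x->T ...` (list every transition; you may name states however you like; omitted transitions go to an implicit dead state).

start=q0 accept=q0,q1 q0-0->q0 q0-1->q1 q1-0->q2 q1-1->q1 q2-0->q2 q2-1->q2

This is the complement of 'contains `10`'. Use the same substring-matching states — q0 through q2 holding how much of `10` has just been matched — but flip the accepting set: everything except the trap q2 accepts.
With 3 states:
        0   1  
>* q0   q0  q1 
 * q1   q2  q1 
   q2   q2  q2 
(> = start, * = accepting)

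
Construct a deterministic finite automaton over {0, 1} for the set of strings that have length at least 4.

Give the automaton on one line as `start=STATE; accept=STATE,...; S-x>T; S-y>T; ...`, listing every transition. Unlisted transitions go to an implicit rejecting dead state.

Count input length up to 5: every symbol moves from S0 toward S5, which means 'more than 4' and absorbs. Accept from {S4, S5}.
A 6-state machine:
        0   1  
>  S0   S1  S1 
   S1   S2  S2 
   S2   S3  S3 
   S3   S4  S4 
 * S4   S5  S5 
 * S5   S5  S5 
(> = start, * = accepting)

start=S0; accept=S4,S5; S0-0>S1; S0-1>S1; S1-0>S2; S1-1>S2; S2-0>S3; S2-1>S3; S3-0>S4; S3-1>S4; S4-0>S5; S4-1>S5; S5-0>S5; S5-1>S5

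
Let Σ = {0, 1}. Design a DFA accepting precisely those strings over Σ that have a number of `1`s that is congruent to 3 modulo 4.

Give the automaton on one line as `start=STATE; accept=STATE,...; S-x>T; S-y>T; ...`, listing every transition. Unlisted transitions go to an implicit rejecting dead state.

start=s0; accept=s3; s0-0>s0; s0-1>s1; s1-0>s1; s1-1>s2; s2-0>s2; s2-1>s3; s3-0>s3; s3-1>s0

The only thing that matters is how many `1`s have appeared, reduced mod 4. Use one state per residue: s0 for 0, …, s3 for 3. Reading `1` moves to the next residue; anything else stays put. s3 is accepting.
With 4 states:
        0   1  
>  s0   s0  s1 
   s1   s1  s2 
   s2   s2  s3 
 * s3   s3  s0 
(> = start, * = accepting)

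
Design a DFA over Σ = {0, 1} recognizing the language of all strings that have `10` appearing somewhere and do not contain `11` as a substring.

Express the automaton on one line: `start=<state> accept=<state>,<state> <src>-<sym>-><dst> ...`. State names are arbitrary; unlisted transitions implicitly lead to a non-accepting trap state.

start=S0 accept=S2,S4 S0-0->S0 S0-1->S1 S1-0->S2 S1-1->S3 S2-0->S2 S2-1->S4 S3-0->S5 S3-1->S3 S4-0->S2 S4-1->S5 S5-0->S5 S5-1->S5

Build one automaton per condition and run them in lockstep. The first has 3 states tracking whether and how much of `10` has been seen; the second has 3 states tracking partial matches of the forbidden pattern `11`. A product state is a pair (one from each), accepting exactly when both do.
A 6-state machine:
        0   1  
>  S0   S0  S1 
   S1   S2  S3 
 * S2   S2  S4 
   S3   S5  S3 
 * S4   S2  S5 
   S5   S5  S5 
(> = start, * = accepting)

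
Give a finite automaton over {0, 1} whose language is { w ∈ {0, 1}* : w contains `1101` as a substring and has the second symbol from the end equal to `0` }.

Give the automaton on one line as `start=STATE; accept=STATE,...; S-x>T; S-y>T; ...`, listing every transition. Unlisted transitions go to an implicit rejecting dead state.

start=s0; accept=s8,s11; s0-0>s1; s0-1>s2; s1-0>s3; s1-1>s4; s2-0>s5; s2-1>s6; s3-0>s3; s3-1>s4; s4-0>s5; s4-1>s6; s5-0>s3; s5-1>s4; s6-0>s7; s6-1>s6; s7-0>s3; s7-1>s8; s8-0>s9; s8-1>s10; s9-0>s11; s9-1>s8; s10-0>s9; s10-1>s10; s11-0>s11; s11-1>s8

Build one automaton per condition and run them in lockstep. One (5 states) tracks whether and how much of `1101` has been seen; the other (7 states) tracks the last 2 symbols read. Each combined state is a pair, one component from each; accept when both components accept.
12 states suffice.
          0    1  
>  s0     s1   s2 
   s1     s3   s4 
   s2     s5   s6 
   s3     s3   s4 
   s4     s5   s6 
   s5     s3   s4 
   s6     s7   s6 
   s7     s3   s8 
 * s8     s9  s10 
   s9    s11   s8 
   s10    s9  s10 
 * s11   s11   s8 
(> = start, * = accepting)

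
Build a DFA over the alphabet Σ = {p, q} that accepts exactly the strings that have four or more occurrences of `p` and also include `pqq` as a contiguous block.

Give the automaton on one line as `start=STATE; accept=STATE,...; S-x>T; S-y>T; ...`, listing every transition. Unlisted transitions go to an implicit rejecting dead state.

start=S0; accept=S14,S15; S0-p>S1; S0-q>S0; S1-p>S2; S1-q>S3; S2-p>S4; S2-q>S5; S3-p>S2; S3-q>S6; S4-p>S7; S4-q>S8; S5-p>S4; S5-q>S9; S6-p>S9; S6-q>S6; S7-p>S10; S7-q>S11; S8-p>S7; S8-q>S12; S9-p>S12; S9-q>S9; S10-p>S10; S10-q>S13; S11-p>S10; S11-q>S14; S12-p>S14; S12-q>S12; S13-p>S10; S13-q>S15; S14-p>S15; S14-q>S14; S15-p>S15; S15-q>S15

Handle the two conditions separately and then intersect. One (6 states) tracks the count of `p`s, saturating at 5; the other (4 states) tracks whether and how much of `pqq` has been seen. Each combined state is a pair, one component from each; accept when both components accept.
With 16 states:
          p    q  
>  S0     S1   S0 
   S1     S2   S3 
   S2     S4   S5 
   S3     S2   S6 
   S4     S7   S8 
   S5     S4   S9 
   S6     S9   S6 
   S7    S10  S11 
   S8     S7  S12 
   S9    S12   S9 
   S10   S10  S13 
   S11   S10  S14 
   S12   S14  S12 
   S13   S10  S15 
 * S14   S15  S14 
 * S15   S15  S15 
(> = start, * = accepting)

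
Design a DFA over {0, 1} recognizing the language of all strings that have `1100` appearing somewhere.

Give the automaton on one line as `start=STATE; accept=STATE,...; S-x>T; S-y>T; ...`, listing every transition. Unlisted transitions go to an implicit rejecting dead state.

Track how much of `1100` has been matched so far: state S0 is no progress, S4 is the absorbing accept state reached once `1100` has occurred. Intermediate states record partial matches; on a mismatch, fall back to the longest reusable overlap.
5 states suffice.
        0   1  
>  S0   S0  S1 
   S1   S0  S2 
   S2   S3  S2 
   S3   S4  S1 
 * S4   S4  S4 
(> = start, * = accepting)

start=S0; accept=S4; S0-0>S0; S0-1>S1; S1-0>S0; S1-1>S2; S2-0>S3; S2-1>S2; S3-0>S4; S3-1>S1; S4-0>S4; S4-1>S4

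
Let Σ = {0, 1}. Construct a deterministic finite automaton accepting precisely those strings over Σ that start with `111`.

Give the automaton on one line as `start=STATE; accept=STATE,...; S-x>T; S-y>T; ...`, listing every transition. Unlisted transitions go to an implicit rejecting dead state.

Check the first 3 symbols one by one: S0 through S2 record how many have matched `111` so far; any wrong symbol goes to the dead state S4. After all 3 match we enter the accepting sink S3.
        0   1  
>  S0   S4  S1 
   S1   S4  S2 
   S2   S4  S3 
 * S3   S3  S3 
   S4   S4  S4 
(> = start, * = accepting)

start=S0; accept=S3; S0-0>S4; S0-1>S1; S1-0>S4; S1-1>S2; S2-0>S4; S2-1>S3; S3-0>S3; S3-1>S3; S4-0>S4; S4-1>S4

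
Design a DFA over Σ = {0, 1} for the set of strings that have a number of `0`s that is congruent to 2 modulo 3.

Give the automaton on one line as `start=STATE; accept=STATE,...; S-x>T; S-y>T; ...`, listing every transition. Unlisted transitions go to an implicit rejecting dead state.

Keep the running count of `0`s modulo 3: each `0` advances along the cycle s0 → s1 → s2 → s0 while other symbols loop. Accept at s2.
        0   1  
>  s0   s1  s0 
   s1   s2  s1 
 * s2   s0  s2 
(> = start, * = accepting)

start=s0; accept=s2; s0-0>s1; s0-1>s0; s1-0>s2; s1-1>s1; s2-0>s0; s2-1>s2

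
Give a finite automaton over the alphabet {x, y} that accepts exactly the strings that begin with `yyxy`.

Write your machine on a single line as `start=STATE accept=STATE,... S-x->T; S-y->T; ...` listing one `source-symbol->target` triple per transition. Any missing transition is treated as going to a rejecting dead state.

Check the first 4 symbols one by one: A through D record how many have matched `yyxy` so far; any wrong symbol goes to the dead state F. After all 4 match we enter the accepting sink E.
6 states suffice.
       x  y 
>  A   F  B 
   B   F  C 
   C   D  F 
   D   F  E 
 * E   E  E 
   F   F  F 
(> = start, * = accepting)

start=A; accept=E; A-x->F; A-y->B; B-x->F; B-y->C; C-x->D; C-y->F; D-x->F; D-y->E; E-x->E; E-y->E; F-x->F; F-y->F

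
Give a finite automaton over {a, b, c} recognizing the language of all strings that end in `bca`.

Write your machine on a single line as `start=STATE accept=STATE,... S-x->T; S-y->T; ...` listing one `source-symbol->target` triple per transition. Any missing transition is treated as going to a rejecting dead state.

start=s0; accept=s3; s0-a->s0; s0-b->s1; s0-c->s0; s1-a->s0; s1-b->s1; s1-c->s2; s2-a->s3; s2-b->s1; s2-c->s0; s3-a->s0; s3-b->s1; s3-c->s0

Let each state record the length of the longest suffix of the input read so far that is also a prefix of `bca`. s1 means the last symbol is `b`; s2 means the last 2 symbols are `bc`; s3 means the last 3 symbols are `bca`. Accept only at s3, where the string currently ends in `bca`.
4 states suffice.
        a   b   c  
>  s0   s0  s1  s0 
   s1   s0  s1  s2 
   s2   s3  s1  s0 
 * s3   s0  s1  s0 
(> = start, * = accepting)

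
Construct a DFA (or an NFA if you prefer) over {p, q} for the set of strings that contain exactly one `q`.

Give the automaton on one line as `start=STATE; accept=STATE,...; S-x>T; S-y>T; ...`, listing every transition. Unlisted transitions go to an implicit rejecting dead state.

Only the number of `q`s matters, and only up to 2. Make a chain s0 → s1 → s2 advanced by each `q` (with s2 absorbing); every other symbol self-loops. The accepting set is {s1}.
        p   q  
>  s0   s0  s1 
 * s1   s1  s2 
   s2   s2  s2 
(> = start, * = accepting)

start=s0; accept=s1; s0-p>s0; s0-q>s1; s1-p>s1; s1-q>s2; s2-p>s2; s2-q>s2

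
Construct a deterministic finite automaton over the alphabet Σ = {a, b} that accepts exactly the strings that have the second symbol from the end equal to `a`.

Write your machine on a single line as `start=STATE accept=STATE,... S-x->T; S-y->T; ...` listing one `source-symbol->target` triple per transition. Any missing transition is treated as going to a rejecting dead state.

start=q0; accept=q3,q4; q0-a->q1; q0-b->q2; q1-a->q3; q1-b->q4; q2-a->q5; q2-b->q6; q3-a->q3; q3-b->q4; q4-a->q5; q4-b->q6; q5-a->q3; q5-b->q4; q6-a->q5; q6-b->q6

Because acceptance depends on a position counted from the end, the machine has to buffer the most recent 2 symbols. Make each state the string of the last up-to-2 symbols read; on input `x` shift the window left and append `x`. Accept when the buffered window has length 2 and begins with `a`.
With 7 states:
        a   b  
>  q0   q1  q2 
   q1   q3  q4 
   q2   q5  q6 
 * q3   q3  q4 
 * q4   q5  q6 
   q5   q3  q4 
   q6   q5  q6 
(> = start, * = accepting)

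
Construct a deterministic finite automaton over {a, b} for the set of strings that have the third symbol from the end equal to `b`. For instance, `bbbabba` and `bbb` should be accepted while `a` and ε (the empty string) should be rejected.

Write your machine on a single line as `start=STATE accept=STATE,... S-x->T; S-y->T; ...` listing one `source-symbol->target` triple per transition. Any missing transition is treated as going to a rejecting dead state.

start=s0; accept=s11,s12,s13,s14; s0-a->s1; s0-b->s2; s1-a->s3; s1-b->s4; s2-a->s5; s2-b->s6; s3-a->s7; s3-b->s8; s4-a->s9; s4-b->s10; s5-a->s11; s5-b->s12; s6-a->s13; s6-b->s14; s7-a->s7; s7-b->s8; s8-a->s9; s8-b->s10; s9-a->s11; s9-b->s12; s10-a->s13; s10-b->s14; s11-a->s7; s11-b->s8; s12-a->s9; s12-b->s10; s13-a->s11; s13-b->s12; s14-a->s13; s14-b->s14

A DFA must remember the last 3 symbols (since which symbol is third-to-last isn't known until the input ends). Use one state per possible window of the last ≤3 symbols; accept from those whose window starts with `b`.
A 15-state machine:
          a    b  
>  s0     s1   s2 
   s1     s3   s4 
   s2     s5   s6 
   s3     s7   s8 
   s4     s9  s10 
   s5    s11  s12 
   s6    s13  s14 
   s7     s7   s8 
   s8     s9  s10 
   s9    s11  s12 
   s10   s13  s14 
 * s11    s7   s8 
 * s12    s9  s10 
 * s13   s11  s12 
 * s14   s13  s14 
(> = start, * = accepting)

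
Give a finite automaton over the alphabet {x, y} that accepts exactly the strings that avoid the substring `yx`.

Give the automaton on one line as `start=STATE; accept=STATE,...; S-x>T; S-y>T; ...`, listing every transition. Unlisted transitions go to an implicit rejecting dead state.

start=A; accept=A,B; A-x>A; A-y>B; B-x>C; B-y>B; C-x>C; C-y>C

This is the complement of 'contains `yx`'. Use the same substring-matching states — A through C holding how much of `yx` has just been matched — but flip the accepting set: everything except the trap C accepts.
A 3-state machine:
       x  y 
>* A   A  B 
 * B   C  B 
   C   C  C 
(> = start, * = accepting)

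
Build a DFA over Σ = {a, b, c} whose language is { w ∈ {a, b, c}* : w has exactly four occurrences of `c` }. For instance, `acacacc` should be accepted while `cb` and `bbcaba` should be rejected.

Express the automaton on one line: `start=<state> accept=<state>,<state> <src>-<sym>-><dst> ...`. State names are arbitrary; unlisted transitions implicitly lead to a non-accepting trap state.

start=S0 accept=S4 S0-a->S0 S0-b->S0 S0-c->S1 S1-a->S1 S1-b->S1 S1-c->S2 S2-a->S2 S2-b->S2 S2-c->S3 S3-a->S3 S3-b->S3 S3-c->S4 S4-a->S4 S4-b->S4 S4-c->S5 S5-a->S5 S5-b->S5 S5-c->S5

Count `c`s, saturating at 5: states S0 through S4 mean 0 through 4 `c`s seen; S5 means more than 4. Each `c` increments (capped at S5); other symbols loop. Accept from {S4}.
6 states suffice.
        a   b   c  
>  S0   S0  S0  S1 
   S1   S1  S1  S2 
   S2   S2  S2  S3 
   S3   S3  S3  S4 
 * S4   S4  S4  S5 
   S5   S5  S5  S5 
(> = start, * = accepting)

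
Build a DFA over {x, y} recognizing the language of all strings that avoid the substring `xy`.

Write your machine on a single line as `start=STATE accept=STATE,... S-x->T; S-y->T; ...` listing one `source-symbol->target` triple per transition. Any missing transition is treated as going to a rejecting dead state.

start=q0; accept=q0,q1; q0-x->q1; q0-y->q0; q1-x->q1; q1-y->q2; q2-x->q2; q2-y->q2

Track partial matches of the forbidden pattern `xy`. State q2 is a dead state reached once `xy` has occurred; every other state accepts. q0 means no part of `xy` is currently matched.
        x   y  
>* q0   q1  q0 
 * q1   q1  q2 
   q2   q2  q2 
(> = start, * = accepting)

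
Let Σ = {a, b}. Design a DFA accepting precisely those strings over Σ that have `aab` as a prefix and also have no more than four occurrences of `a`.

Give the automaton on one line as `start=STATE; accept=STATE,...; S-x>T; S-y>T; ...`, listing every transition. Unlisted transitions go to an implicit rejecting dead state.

start=s0; accept=s6,s9,s11; s0-a>s1; s0-b>s2; s1-a>s3; s1-b>s4; s2-a>s4; s2-b>s2; s3-a>s5; s3-b>s6; s4-a>s7; s4-b>s4; s5-a>s8; s5-b>s5; s6-a>s9; s6-b>s6; s7-a>s5; s7-b>s7; s8-a>s10; s8-b>s8; s9-a>s11; s9-b>s9; s10-a>s10; s10-b>s10; s11-a>s12; s11-b>s11; s12-a>s12; s12-b>s12

Run two small machines in parallel and take their product. The first has 5 states tracking whether the input so far still matches the prefix `aab`; the second has 6 states tracking the count of `a`s, saturating at 5. A product state is a pair (one from each), accepting exactly when both do.
With 13 states:
          a    b  
>  s0     s1   s2 
   s1     s3   s4 
   s2     s4   s2 
   s3     s5   s6 
   s4     s7   s4 
   s5     s8   s5 
 * s6     s9   s6 
   s7     s5   s7 
   s8    s10   s8 
 * s9    s11   s9 
   s10   s10  s10 
 * s11   s12  s11 
   s12   s12  s12 
(> = start, * = accepting)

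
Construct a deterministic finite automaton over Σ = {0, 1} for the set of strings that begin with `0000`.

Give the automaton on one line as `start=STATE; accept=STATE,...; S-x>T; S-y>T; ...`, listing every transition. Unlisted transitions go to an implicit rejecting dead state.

Walk along `0000` while the input agrees: from S0 take `0` to S1, and so on. Any deviation drops to the rejecting sink S5. Once S4 is reached the prefix is confirmed and every continuation is accepted.
A 6-state machine:
        0   1  
>  S0   S1  S5 
   S1   S2  S5 
   S2   S3  S5 
   S3   S4  S5 
 * S4   S4  S4 
   S5   S5  S5 
(> = start, * = accepting)

start=S0; accept=S4; S0-0>S1; S0-1>S5; S1-0>S2; S1-1>S5; S2-0>S3; S2-1>S5; S3-0>S4; S3-1>S5; S4-0>S4; S4-1>S4; S5-0>S5; S5-1>S5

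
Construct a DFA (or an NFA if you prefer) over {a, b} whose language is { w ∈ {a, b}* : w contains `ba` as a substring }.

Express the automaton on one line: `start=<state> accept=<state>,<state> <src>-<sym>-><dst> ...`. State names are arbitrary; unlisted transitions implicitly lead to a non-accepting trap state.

start=s0 accept=s2 s0-a->s0 s0-b->s1 s1-a->s2 s1-b->s1 s2-a->s2 s2-b->s2

Track how much of `ba` has been matched so far: state s0 is no progress, s2 is the absorbing accept state reached once `ba` has occurred. Intermediate states record partial matches; on a mismatch, fall back to the longest reusable overlap.
3 states suffice.
        a   b  
>  s0   s0  s1 
   s1   s2  s1 
 * s2   s2  s2 
(> = start, * = accepting)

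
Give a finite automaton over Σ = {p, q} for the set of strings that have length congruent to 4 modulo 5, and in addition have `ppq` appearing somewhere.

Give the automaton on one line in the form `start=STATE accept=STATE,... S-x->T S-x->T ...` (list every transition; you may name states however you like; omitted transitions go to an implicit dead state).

Handle the two conditions separately and then intersect. One (5 states) tracks the input length modulo 5; the other (4 states) tracks whether and how much of `ppq` has been seen. Each combined state is a pair, one component from each; accept when both components accept.
A 20-state machine:
          p    q  
>  s0     s1   s2 
   s1     s3   s4 
   s2     s5   s4 
   s3     s6   s7 
   s4     s8   s9 
   s5     s6   s9 
   s6    s10  s11 
   s7    s11  s11 
   s8    s10  s12 
   s9    s13  s12 
   s10   s14  s15 
 * s11   s15  s15 
   s12   s16   s0 
   s13   s14   s0 
   s14   s17  s18 
   s15   s18  s18 
   s16   s17   s2 
   s17    s3  s19 
   s18   s19  s19 
   s19    s7   s7 
(> = start, * = accepting)

start=s0 accept=s11 s0-p->s1 s0-q->s2 s1-p->s3 s1-q->s4 s2-p->s5 s2-q->s4 s3-p->s6 s3-q->s7 s4-p->s8 s4-q->s9 s5-p->s6 s5-q->s9 s6-p->s10 s6-q->s11 s7-p->s11 s7-q->s11 s8-p->s10 s8-q->s12 s9-p->s13 s9-q->s12 s10-p->s14 s10-q->s15 s11-p->s15 s11-q->s15 s12-p->s16 s12-q->s0 s13-p->s14 s13-q->s0 s14-p->s17 s14-q->s18 s15-p->s18 s15-q->s18 s16-p->s17 s16-q->s2 s17-p->s3 s17-q->s19 s18-p->s19 s18-q->s19 s19-p->s7 s19-q->s7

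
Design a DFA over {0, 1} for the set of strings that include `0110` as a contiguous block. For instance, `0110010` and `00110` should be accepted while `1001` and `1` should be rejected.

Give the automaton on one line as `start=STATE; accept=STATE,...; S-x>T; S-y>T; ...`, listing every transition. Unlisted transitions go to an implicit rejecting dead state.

start=S0; accept=S4; S0-0>S1; S0-1>S0; S1-0>S1; S1-1>S2; S2-0>S1; S2-1>S3; S3-0>S4; S3-1>S0; S4-0>S4; S4-1>S4

Track how much of `0110` has been matched so far: state S0 is no progress, S4 is the absorbing accept state reached once `0110` has occurred. Intermediate states record partial matches; on a mismatch, fall back to the longest reusable overlap.
With 5 states:
        0   1  
>  S0   S1  S0 
   S1   S1  S2 
   S2   S1  S3 
   S3   S4  S0 
 * S4   S4  S4 
(> = start, * = accepting)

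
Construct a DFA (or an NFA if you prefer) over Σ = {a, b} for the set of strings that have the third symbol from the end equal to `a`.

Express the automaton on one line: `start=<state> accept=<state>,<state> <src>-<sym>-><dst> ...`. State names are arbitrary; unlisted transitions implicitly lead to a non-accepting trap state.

A DFA must remember the last 3 symbols (since which symbol is third-to-last isn't known until the input ends). Use one state per possible window of the last ≤3 symbols; accept from those whose window starts with `a`.
With 15 states:
          a    b  
>  q0     q1   q2 
   q1     q3   q4 
   q2     q5   q6 
   q3     q7   q8 
   q4     q9  q10 
   q5    q11  q12 
   q6    q13  q14 
 * q7     q7   q8 
 * q8     q9  q10 
 * q9    q11  q12 
 * q10   q13  q14 
   q11    q7   q8 
   q12    q9  q10 
   q13   q11  q12 
   q14   q13  q14 
(> = start, * = accepting)

start=q0 accept=q7,q8,q9,q10 q0-a->q1 q0-b->q2 q1-a->q3 q1-b->q4 q2-a->q5 q2-b->q6 q3-a->q7 q3-b->q8 q4-a->q9 q4-b->q10 q5-a->q11 q5-b->q12 q6-a->q13 q6-b->q14 q7-a->q7 q7-b->q8 q8-a->q9 q8-b->q10 q9-a->q11 q9-b->q12 q10-a->q13 q10-b->q14 q11-a->q7 q11-b->q8 q12-a->q9 q12-b->q10 q13-a->q11 q13-b->q12 q14-a->q13 q14-b->q14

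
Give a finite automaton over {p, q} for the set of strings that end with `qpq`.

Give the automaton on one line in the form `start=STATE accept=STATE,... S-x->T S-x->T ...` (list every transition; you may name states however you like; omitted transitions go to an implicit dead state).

start=A accept=D A-p->A A-q->B B-p->C B-q->B C-p->A C-q->D D-p->C D-q->B

Let each state record the length of the longest suffix of the input read so far that is also a prefix of `qpq`. B means the last symbol is `q`; C means the last 2 symbols are `qp`; D means the last 3 symbols are `qpq`. Accept only at D, where the string currently ends in `qpq`.
4 states suffice.
       p  q 
>  A   A  B 
   B   C  B 
   C   A  D 
 * D   C  B 
(> = start, * = accepting)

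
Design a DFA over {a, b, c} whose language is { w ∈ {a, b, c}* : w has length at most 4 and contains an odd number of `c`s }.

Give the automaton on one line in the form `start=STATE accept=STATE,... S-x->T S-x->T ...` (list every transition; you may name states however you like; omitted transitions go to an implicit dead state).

start=q0 accept=q2,q4,q6,q8 q0-a->q1 q0-b->q1 q0-c->q2 q1-a->q3 q1-b->q3 q1-c->q4 q2-a->q4 q2-b->q4 q2-c->q3 q3-a->q5 q3-b->q5 q3-c->q6 q4-a->q6 q4-b->q6 q4-c->q5 q5-a->q7 q5-b->q7 q5-c->q8 q6-a->q8 q6-b->q8 q6-c->q7 q7-a->q7 q7-b->q7 q7-c->q7 q8-a->q7 q8-b->q7 q8-c->q7

Handle the two conditions separately and then intersect. The first has 6 states tracking the input length, saturating at 5; the second has 2 states tracking the count of `c`s modulo 2. A product state is a pair (one from each), accepting exactly when both do. Equivalent product states are then merged.
With 9 states:
        a   b   c  
>  q0   q1  q1  q2 
   q1   q3  q3  q4 
 * q2   q4  q4  q3 
   q3   q5  q5  q6 
 * q4   q6  q6  q5 
   q5   q7  q7  q8 
 * q6   q8  q8  q7 
   q7   q7  q7  q7 
 * q8   q7  q7  q7 
(> = start, * = accepting)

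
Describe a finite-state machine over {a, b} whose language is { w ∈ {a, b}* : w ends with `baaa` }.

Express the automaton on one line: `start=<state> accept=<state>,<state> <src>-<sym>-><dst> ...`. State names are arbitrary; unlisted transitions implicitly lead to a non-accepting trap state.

Remember how much of `baaa` the current input suffix matches. State S0 means no match yet; S1 means the last symbol is `b`; S2 means the last 2 symbols are `ba`; S3 means the last 3 symbols are `baa`; S4 means the last 4 symbols are `baaa`. Only S4 accepts. On a mismatch, fall back to the longest proper suffix that is still a prefix of `baaa`.
A 5-state machine:
        a   b  
>  S0   S0  S1 
   S1   S2  S1 
   S2   S3  S1 
   S3   S4  S1 
 * S4   S0  S1 
(> = start, * = accepting)

start=S0 accept=S4 S0-a->S0 S0-b->S1 S1-a->S2 S1-b->S1 S2-a->S3 S2-b->S1 S3-a->S4 S3-b->S1 S4-a->S0 S4-b->S1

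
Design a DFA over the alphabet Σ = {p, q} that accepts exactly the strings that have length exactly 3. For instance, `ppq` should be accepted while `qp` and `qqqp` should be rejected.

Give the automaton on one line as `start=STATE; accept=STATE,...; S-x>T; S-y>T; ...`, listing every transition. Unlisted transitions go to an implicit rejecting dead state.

Count input length up to 4: every symbol moves from A toward E, which means 'more than 3' and absorbs. Accept from {D}.
A 5-state machine:
       p  q 
>  A   B  B 
   B   C  C 
   C   D  D 
 * D   E  E 
   E   E  E 
(> = start, * = accepting)

start=A; accept=D; A-p>B; A-q>B; B-p>C; B-q>C; C-p>D; C-q>D; D-p>E; D-q>E; E-p>E; E-q>E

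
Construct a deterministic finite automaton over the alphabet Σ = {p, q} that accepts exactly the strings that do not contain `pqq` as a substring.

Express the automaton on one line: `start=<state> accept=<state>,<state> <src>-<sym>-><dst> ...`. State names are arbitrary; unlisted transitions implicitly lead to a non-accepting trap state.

start=A accept=A,B,C A-p->B A-q->A B-p->B B-q->C C-p->B C-q->D D-p->D D-q->D

This is the complement of 'contains `pqq`'. Use the same substring-matching states — A through D holding how much of `pqq` has just been matched — but flip the accepting set: everything except the trap D accepts.
       p  q 
>* A   B  A 
 * B   B  C 
 * C   B  D 
   D   D  D 
(> = start, * = accepting)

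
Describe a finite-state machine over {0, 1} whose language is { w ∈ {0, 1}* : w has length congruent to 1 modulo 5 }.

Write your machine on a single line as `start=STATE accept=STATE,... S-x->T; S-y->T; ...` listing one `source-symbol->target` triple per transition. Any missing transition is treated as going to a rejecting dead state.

Count input length modulo 5: every symbol advances one step around the cycle q0 → q1 → q2 → q3 → q4 → q0. Accept at q1.
With 5 states:
        0   1  
>  q0   q1  q1 
 * q1   q2  q2 
   q2   q3  q3 
   q3   q4  q4 
   q4   q0  q0 
(> = start, * = accepting)

start=q0; accept=q1; q0-0->q1; q0-1->q1; q1-0->q2; q1-1->q2; q2-0->q3; q2-1->q3; q3-0->q4; q3-1->q4; q4-0->q0; q4-1->q0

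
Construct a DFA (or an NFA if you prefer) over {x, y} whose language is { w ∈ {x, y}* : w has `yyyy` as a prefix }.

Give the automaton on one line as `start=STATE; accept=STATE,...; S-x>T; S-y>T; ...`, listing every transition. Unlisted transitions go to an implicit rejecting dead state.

Check the first 4 symbols one by one: s0 through s3 record how many have matched `yyyy` so far; any wrong symbol goes to the dead state s5. After all 4 match we enter the accepting sink s4.
        x   y  
>  s0   s5  s1 
   s1   s5  s2 
   s2   s5  s3 
   s3   s5  s4 
 * s4   s4  s4 
   s5   s5  s5 
(> = start, * = accepting)

start=s0; accept=s4; s0-x>s5; s0-y>s1; s1-x>s5; s1-y>s2; s2-x>s5; s2-y>s3; s3-x>s5; s3-y>s4; s4-x>s4; s4-y>s4; s5-x>s5; s5-y>s5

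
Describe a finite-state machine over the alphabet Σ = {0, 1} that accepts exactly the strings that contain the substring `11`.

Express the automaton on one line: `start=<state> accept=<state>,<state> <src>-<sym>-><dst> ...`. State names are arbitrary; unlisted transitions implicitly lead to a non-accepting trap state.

Track how much of `11` has been matched so far: state q0 is no progress, q2 is the absorbing accept state reached once `11` has occurred. Intermediate states record partial matches; on a mismatch, fall back to the longest reusable overlap.
With 3 states:
        0   1  
>  q0   q0  q1 
   q1   q0  q2 
 * q2   q2  q2 
(> = start, * = accepting)

start=q0 accept=q2 q0-0->q0 q0-1->q1 q1-0->q0 q1-1->q2 q2-0->q2 q2-1->q2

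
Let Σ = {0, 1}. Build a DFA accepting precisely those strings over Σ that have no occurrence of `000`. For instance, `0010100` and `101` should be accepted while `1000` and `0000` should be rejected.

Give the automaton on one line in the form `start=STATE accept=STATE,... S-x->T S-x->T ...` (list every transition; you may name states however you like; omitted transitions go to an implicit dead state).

start=s0 accept=s0,s1,s2 s0-0->s1 s0-1->s0 s1-0->s2 s1-1->s0 s2-0->s3 s2-1->s0 s3-0->s3 s3-1->s3

This is the complement of 'contains `000`'. Use the same substring-matching states — s0 through s3 holding how much of `000` has just been matched — but flip the accepting set: everything except the trap s3 accepts.
4 states suffice.
        0   1  
>* s0   s1  s0 
 * s1   s2  s0 
 * s2   s3  s0 
   s3   s3  s3 
(> = start, * = accepting)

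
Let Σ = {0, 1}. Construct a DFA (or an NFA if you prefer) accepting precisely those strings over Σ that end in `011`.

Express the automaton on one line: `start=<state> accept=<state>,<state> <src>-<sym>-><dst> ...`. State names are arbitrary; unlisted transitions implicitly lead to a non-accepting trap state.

start=s0 accept=s3 s0-0->s1 s0-1->s0 s1-0->s1 s1-1->s2 s2-0->s1 s2-1->s3 s3-0->s1 s3-1->s0

Remember how much of `011` the current input suffix matches. State s0 means no match yet; s1 means the last symbol is `0`; s2 means the last 2 symbols are `01`; s3 means the last 3 symbols are `011`. Only s3 accepts. On a mismatch, fall back to the longest proper suffix that is still a prefix of `011`.
With 4 states:
        0   1  
>  s0   s1  s0 
   s1   s1  s2 
   s2   s1  s3 
 * s3   s1  s0 
(> = start, * = accepting)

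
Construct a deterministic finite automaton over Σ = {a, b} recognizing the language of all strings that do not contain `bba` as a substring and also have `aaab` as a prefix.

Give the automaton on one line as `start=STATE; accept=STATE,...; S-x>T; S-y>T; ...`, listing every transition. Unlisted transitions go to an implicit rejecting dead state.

Build one automaton per condition and run them in lockstep. The first has 4 states tracking partial matches of the forbidden pattern `bba`; the second has 6 states tracking whether the input so far still matches the prefix `aaab`. A product state is a pair (one from each), accepting exactly when both do. Minimizing collapses redundant product states.
        a   b  
>  q0   q1  q2 
   q1   q3  q2 
   q2   q2  q2 
   q3   q4  q2 
   q4   q2  q5 
 * q5   q6  q7 
 * q6   q6  q5 
 * q7   q2  q7 
(> = start, * = accepting)

start=q0; accept=q5,q6,q7; q0-a>q1; q0-b>q2; q1-a>q3; q1-b>q2; q2-a>q2; q2-b>q2; q3-a>q4; q3-b>q2; q4-a>q2; q4-b>q5; q5-a>q6; q5-b>q7; q6-a>q6; q6-b>q5; q7-a>q2; q7-b>q7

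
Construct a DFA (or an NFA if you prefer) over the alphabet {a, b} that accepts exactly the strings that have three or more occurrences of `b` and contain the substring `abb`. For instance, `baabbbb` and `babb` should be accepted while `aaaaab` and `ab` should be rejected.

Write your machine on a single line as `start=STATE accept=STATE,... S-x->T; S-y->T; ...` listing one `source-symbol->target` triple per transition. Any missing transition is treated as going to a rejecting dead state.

Handle the two conditions separately and then intersect. The first has 5 states tracking the count of `b`s, saturating at 4; the second has 4 states tracking whether and how much of `abb` has been seen. A product state is a pair (one from each), accepting exactly when both do. Minimizing collapses redundant product states.
8 states suffice.
        a   b  
>  S0   S1  S2 
   S1   S1  S3 
   S2   S4  S2 
   S3   S4  S5 
   S4   S4  S6 
   S5   S5  S7 
   S6   S4  S7 
 * S7   S7  S7 
(> = start, * = accepting)

start=S0; accept=S7; S0-a->S1; S0-b->S2; S1-a->S1; S1-b->S3; S2-a->S4; S2-b->S2; S3-a->S4; S3-b->S5; S4-a->S4; S4-b->S6; S5-a->S5; S5-b->S7; S6-a->S4; S6-b->S7; S7-a->S7; S7-b->S7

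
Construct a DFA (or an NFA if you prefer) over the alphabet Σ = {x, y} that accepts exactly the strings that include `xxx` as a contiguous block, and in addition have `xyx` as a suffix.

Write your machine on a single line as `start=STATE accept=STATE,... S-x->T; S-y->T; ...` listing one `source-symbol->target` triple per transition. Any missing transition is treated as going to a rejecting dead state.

Build one automaton per condition and run them in lockstep. One (4 states) tracks whether and how much of `xxx` has been seen; the other (4 states) tracks how much of the suffix `xyx` has currently been matched. Each combined state is a pair, one component from each; accept when both components accept.
        x   y  
>  s0   s1  s0 
   s1   s2  s3 
   s2   s4  s3 
   s3   s5  s0 
   s4   s4  s6 
   s5   s2  s3 
   s6   s7  s8 
 * s7   s4  s6 
   s8   s4  s8 
(> = start, * = accepting)

start=s0; accept=s7; s0-x->s1; s0-y->s0; s1-x->s2; s1-y->s3; s2-x->s4; s2-y->s3; s3-x->s5; s3-y->s0; s4-x->s4; s4-y->s6; s5-x->s2; s5-y->s3; s6-x->s7; s6-y->s8; s7-x->s4; s7-y->s6; s8-x->s4; s8-y->s8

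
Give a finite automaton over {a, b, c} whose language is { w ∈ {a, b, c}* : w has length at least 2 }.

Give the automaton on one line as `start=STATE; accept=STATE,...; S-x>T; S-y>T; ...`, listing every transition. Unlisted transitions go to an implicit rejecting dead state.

start=s0; accept=s2,s3; s0-a>s1; s0-b>s1; s0-c>s1; s1-a>s2; s1-b>s2; s1-c>s2; s2-a>s3; s2-b>s3; s2-c>s3; s3-a>s3; s3-b>s3; s3-c>s3

Count input length up to 3: every symbol moves from s0 toward s3, which means 'more than 2' and absorbs. Accept from {s2, s3}.
A 4-state machine:
        a   b   c  
>  s0   s1  s1  s1 
   s1   s2  s2  s2 
 * s2   s3  s3  s3 
 * s3   s3  s3  s3 
(> = start, * = accepting)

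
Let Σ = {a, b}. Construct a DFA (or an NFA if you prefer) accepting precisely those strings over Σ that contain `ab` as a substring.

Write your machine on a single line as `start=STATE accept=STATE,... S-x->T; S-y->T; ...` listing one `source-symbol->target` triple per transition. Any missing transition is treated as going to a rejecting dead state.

Track how much of `ab` has been matched so far: state S0 is no progress, S2 is the absorbing accept state reached once `ab` has occurred. Intermediate states record partial matches; on a mismatch, fall back to the longest reusable overlap.
        a   b  
>  S0   S1  S0 
   S1   S1  S2 
 * S2   S2  S2 
(> = start, * = accepting)

start=S0; accept=S2; S0-a->S1; S0-b->S0; S1-a->S1; S1-b->S2; S2-a->S2; S2-b->S2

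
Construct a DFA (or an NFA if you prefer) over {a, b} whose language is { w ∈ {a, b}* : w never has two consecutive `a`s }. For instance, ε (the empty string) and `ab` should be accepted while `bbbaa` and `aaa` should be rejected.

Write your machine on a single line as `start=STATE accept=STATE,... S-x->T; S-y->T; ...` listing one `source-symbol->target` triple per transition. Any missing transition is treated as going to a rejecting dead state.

Track partial matches of the forbidden pattern `aa`. State S2 is a dead state reached once `aa` has occurred; every other state accepts. S0 means no part of `aa` is currently matched.
A 3-state machine:
        a   b  
>* S0   S1  S0 
 * S1   S2  S0 
   S2   S2  S2 
(> = start, * = accepting)

start=S0; accept=S0,S1; S0-a->S1; S0-b->S0; S1-a->S2; S1-b->S0; S2-a->S2; S2-b->S2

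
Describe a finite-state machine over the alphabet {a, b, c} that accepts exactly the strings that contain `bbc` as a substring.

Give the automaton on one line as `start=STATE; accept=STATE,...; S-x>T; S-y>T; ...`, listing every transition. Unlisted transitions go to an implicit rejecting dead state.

start=q0; accept=q3; q0-a>q0; q0-b>q1; q0-c>q0; q1-a>q0; q1-b>q2; q1-c>q0; q2-a>q0; q2-b>q2; q2-c>q3; q3-a>q3; q3-b>q3; q3-c>q3

Track how much of `bbc` has been matched so far: state q0 is no progress, q3 is the absorbing accept state reached once `bbc` has occurred. Intermediate states record partial matches; on a mismatch, fall back to the longest reusable overlap.
        a   b   c  
>  q0   q0  q1  q0 
   q1   q0  q2  q0 
   q2   q0  q2  q3 
 * q3   q3  q3  q3 
(> = start, * = accepting)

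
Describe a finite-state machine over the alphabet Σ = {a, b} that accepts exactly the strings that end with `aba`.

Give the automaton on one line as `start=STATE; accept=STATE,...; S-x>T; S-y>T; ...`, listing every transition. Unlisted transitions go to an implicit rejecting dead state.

Remember how much of `aba` the current input suffix matches. State S0 means no match yet; S1 means the last symbol is `a`; S2 means the last 2 symbols are `ab`; S3 means the last 3 symbols are `aba`. Only S3 accepts. On a mismatch, fall back to the longest proper suffix that is still a prefix of `aba`.
4 states suffice.
        a   b  
>  S0   S1  S0 
   S1   S1  S2 
   S2   S3  S0 
 * S3   S1  S2 
(> = start, * = accepting)

start=S0; accept=S3; S0-a>S1; S0-b>S0; S1-a>S1; S1-b>S2; S2-a>S3; S2-b>S0; S3-a>S1; S3-b>S2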